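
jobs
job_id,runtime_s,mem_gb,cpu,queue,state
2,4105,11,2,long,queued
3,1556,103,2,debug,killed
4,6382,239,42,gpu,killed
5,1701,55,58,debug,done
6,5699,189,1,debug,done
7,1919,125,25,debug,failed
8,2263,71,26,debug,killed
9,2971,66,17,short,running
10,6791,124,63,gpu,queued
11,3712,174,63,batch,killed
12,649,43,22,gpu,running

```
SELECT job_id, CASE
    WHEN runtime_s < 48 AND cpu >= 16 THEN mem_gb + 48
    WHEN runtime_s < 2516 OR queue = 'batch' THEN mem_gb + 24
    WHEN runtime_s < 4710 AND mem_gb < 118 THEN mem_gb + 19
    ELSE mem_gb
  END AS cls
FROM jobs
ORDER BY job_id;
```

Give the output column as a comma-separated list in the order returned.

job_id=2: runtime_s < 4710 AND mem_gb < 118 → 30
job_id=3: runtime_s < 2516 OR queue = 'batch' → 127
job_id=4: ELSE → 239
job_id=5: runtime_s < 2516 OR queue = 'batch' → 79
job_id=6: ELSE → 189
job_id=7: runtime_s < 2516 OR queue = 'batch' → 149
job_id=8: runtime_s < 2516 OR queue = 'batch' → 95
job_id=9: runtime_s < 4710 AND mem_gb < 118 → 85
job_id=10: ELSE → 124
job_id=11: runtime_s < 2516 OR queue = 'batch' → 198
job_id=12: runtime_s < 2516 OR queue = 'batch' → 67

30, 127, 239, 79, 189, 149, 95, 85, 124, 198, 67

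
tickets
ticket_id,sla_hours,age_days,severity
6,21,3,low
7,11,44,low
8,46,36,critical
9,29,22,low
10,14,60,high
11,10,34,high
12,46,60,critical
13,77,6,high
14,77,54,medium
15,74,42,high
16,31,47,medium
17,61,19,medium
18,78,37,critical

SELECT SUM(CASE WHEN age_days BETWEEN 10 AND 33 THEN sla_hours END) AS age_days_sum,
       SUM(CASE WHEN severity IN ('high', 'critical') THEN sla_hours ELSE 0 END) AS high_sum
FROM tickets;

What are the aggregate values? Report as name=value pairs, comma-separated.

[age_days_sum: age_days BETWEEN 10 AND 33]
ticket_id=6: ✗
ticket_id=7: ✗
ticket_id=8: ✗
ticket_id=9: ✓ → 29
ticket_id=10: ✗
ticket_id=11: ✗
ticket_id=12: ✗
ticket_id=13: ✗
ticket_id=14: ✗
ticket_id=15: ✗
ticket_id=16: ✗
ticket_id=17: ✓ → 61
ticket_id=18: ✗
age_days_sum = 29 + 61 = 90
—
[high_sum: severity IN ('high', 'critical')]
ticket_id=6: ✗
ticket_id=7: ✗
ticket_id=8: ✓ → 46
ticket_id=9: ✗
ticket_id=10: ✓ → 14
ticket_id=11: ✓ → 10
ticket_id=12: ✓ → 46
ticket_id=13: ✓ → 77
ticket_id=14: ✗
ticket_id=15: ✓ → 74
ticket_id=16: ✗
ticket_id=17: ✗
ticket_id=18: ✓ → 78
high_sum = 46 + 14 + 10 + 46 + 77 + 74 + 78 = 345

age_days_sum=90, high_sum=345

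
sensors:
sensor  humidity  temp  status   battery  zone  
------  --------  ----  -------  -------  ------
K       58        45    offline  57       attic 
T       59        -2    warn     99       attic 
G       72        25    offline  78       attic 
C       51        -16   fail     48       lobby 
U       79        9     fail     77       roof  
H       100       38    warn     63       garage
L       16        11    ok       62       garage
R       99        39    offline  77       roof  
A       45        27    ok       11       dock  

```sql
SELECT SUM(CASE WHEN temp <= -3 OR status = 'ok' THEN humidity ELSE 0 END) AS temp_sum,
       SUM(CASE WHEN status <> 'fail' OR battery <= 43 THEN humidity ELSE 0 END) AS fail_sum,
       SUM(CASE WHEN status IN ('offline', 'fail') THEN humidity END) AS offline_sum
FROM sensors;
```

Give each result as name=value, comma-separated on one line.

temp_sum=112, fail_sum=449, offline_sum=359

[temp_sum: temp <= -3 OR status = 'ok']
sensor=K: ✗
sensor=T: ✗
sensor=G: ✗
sensor=C: ✓ → 51
sensor=U: ✗
sensor=H: ✗
sensor=L: ✓ → 16
sensor=R: ✗
sensor=A: ✓ → 45
temp_sum = 51 + 16 + 45 = 112
—
[fail_sum: status <> 'fail' OR battery <= 43]
sensor=K: ✓ → 58
sensor=T: ✓ → 59
sensor=G: ✓ → 72
sensor=C: ✗
sensor=U: ✗
sensor=H: ✓ → 100
sensor=L: ✓ → 16
sensor=R: ✓ → 99
sensor=A: ✓ → 45
fail_sum = 58 + 59 + 72 + 100 + 16 + 99 + 45 = 449
—
[offline_sum: status IN ('offline', 'fail')]
sensor=K: ✓ → 58
sensor=T: ✗
sensor=G: ✓ → 72
sensor=C: ✓ → 51
sensor=U: ✓ → 79
sensor=H: ✗
sensor=L: ✗
sensor=R: ✓ → 99
sensor=A: ✗
offline_sum = 58 + 72 + 51 + 79 + 99 = 359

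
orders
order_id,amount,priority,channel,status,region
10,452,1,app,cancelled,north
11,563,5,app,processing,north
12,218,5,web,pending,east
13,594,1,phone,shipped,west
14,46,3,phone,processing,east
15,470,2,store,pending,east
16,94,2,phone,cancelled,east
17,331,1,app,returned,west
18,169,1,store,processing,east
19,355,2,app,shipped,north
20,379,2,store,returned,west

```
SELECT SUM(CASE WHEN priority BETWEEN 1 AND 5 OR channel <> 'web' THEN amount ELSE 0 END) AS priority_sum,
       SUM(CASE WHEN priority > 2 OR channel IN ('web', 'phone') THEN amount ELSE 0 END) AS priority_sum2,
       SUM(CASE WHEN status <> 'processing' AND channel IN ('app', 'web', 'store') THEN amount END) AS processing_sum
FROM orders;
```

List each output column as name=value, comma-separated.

priority_sum=3671, priority_sum2=1515, processing_sum=2205

[priority_sum: priority BETWEEN 1 AND 5 OR channel <> 'web']
order_id=10: ✓ → 452
order_id=11: ✓ → 563
order_id=12: ✓ → 218
order_id=13: ✓ → 594
order_id=14: ✓ → 46
order_id=15: ✓ → 470
order_id=16: ✓ → 94
order_id=17: ✓ → 331
order_id=18: ✓ → 169
order_id=19: ✓ → 355
order_id=20: ✓ → 379
priority_sum = 452 + 563 + 218 + 594 + 46 + 470 + 94 + 331 + 169 + 355 + 379 = 3671
—
[priority_sum2: priority > 2 OR channel IN ('web', 'phone')]
order_id=10: ✗
order_id=11: ✓ → 563
order_id=12: ✓ → 218
order_id=13: ✓ → 594
order_id=14: ✓ → 46
order_id=15: ✗
order_id=16: ✓ → 94
order_id=17: ✗
order_id=18: ✗
order_id=19: ✗
order_id=20: ✗
priority_sum2 = 563 + 218 + 594 + 46 + 94 = 1515
—
[processing_sum: status <> 'processing' AND channel IN ('app', 'web', 'store')]
order_id=10: ✓ → 452
order_id=11: ✗
order_id=12: ✓ → 218
order_id=13: ✗
order_id=14: ✗
order_id=15: ✓ → 470
order_id=16: ✗
order_id=17: ✓ → 331
order_id=18: ✗
order_id=19: ✓ → 355
order_id=20: ✓ → 379
processing_sum = 452 + 218 + 470 + 331 + 355 + 379 = 2205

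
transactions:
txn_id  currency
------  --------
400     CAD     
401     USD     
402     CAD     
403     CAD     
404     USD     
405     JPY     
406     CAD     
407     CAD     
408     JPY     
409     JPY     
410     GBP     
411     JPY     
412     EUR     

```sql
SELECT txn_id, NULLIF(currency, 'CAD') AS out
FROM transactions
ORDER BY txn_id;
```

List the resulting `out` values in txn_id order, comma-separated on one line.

NULL, USD, NULL, NULL, USD, JPY, NULL, NULL, JPY, JPY, GBP, JPY, EUR

txn_id=400: currency=CAD vs CAD: equal → NULL
txn_id=401: currency=USD vs CAD: differ → USD
txn_id=402: currency=CAD vs CAD: equal → NULL
txn_id=403: currency=CAD vs CAD: equal → NULL
txn_id=404: currency=USD vs CAD: differ → USD
txn_id=405: currency=JPY vs CAD: differ → JPY
txn_id=406: currency=CAD vs CAD: equal → NULL
txn_id=407: currency=CAD vs CAD: equal → NULL
txn_id=408: currency=JPY vs CAD: differ → JPY
txn_id=409: currency=JPY vs CAD: differ → JPY
txn_id=410: currency=GBP vs CAD: differ → GBP
txn_id=411: currency=JPY vs CAD: differ → JPY
txn_id=412: currency=EUR vs CAD: differ → EUR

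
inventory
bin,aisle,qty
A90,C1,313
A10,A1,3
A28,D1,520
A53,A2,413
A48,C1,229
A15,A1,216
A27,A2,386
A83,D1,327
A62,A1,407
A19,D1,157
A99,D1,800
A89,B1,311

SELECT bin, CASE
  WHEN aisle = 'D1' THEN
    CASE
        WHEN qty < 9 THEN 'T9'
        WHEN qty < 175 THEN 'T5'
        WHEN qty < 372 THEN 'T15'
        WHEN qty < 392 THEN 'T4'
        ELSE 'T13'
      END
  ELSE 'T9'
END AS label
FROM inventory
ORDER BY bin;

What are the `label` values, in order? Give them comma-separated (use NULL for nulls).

bin=A10: aisle='A1' → outer ELSE → T9
bin=A15: aisle='A1' → outer ELSE → T9
bin=A19: aisle='D1' → inner[qty < 175] → T5
bin=A27: aisle='A2' → outer ELSE → T9
bin=A28: aisle='D1' → inner[ELSE] → T13
bin=A48: aisle='C1' → outer ELSE → T9
bin=A53: aisle='A2' → outer ELSE → T9
bin=A62: aisle='A1' → outer ELSE → T9
bin=A83: aisle='D1' → inner[qty < 372] → T15
bin=A89: aisle='B1' → outer ELSE → T9
bin=A90: aisle='C1' → outer ELSE → T9
bin=A99: aisle='D1' → inner[ELSE] → T13

T9, T9, T5, T9, T13, T9, T9, T9, T15, T9, T9, T13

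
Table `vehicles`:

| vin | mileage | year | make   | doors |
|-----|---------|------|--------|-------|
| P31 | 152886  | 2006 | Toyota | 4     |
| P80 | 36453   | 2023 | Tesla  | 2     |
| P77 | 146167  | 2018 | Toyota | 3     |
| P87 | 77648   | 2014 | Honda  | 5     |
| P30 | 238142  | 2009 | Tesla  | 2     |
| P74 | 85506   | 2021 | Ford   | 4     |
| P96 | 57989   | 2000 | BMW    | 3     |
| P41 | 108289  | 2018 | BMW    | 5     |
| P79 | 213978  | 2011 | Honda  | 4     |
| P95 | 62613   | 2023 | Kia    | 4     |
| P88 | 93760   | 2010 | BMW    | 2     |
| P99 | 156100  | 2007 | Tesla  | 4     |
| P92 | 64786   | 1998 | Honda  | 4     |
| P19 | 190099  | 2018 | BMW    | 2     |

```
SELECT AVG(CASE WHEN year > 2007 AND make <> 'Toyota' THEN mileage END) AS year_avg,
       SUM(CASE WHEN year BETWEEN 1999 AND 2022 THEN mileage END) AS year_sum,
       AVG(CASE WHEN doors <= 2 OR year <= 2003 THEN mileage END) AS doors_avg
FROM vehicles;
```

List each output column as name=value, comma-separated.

[year_avg: year > 2007 AND make <> 'Toyota']
vin=P31: ✗
vin=P80: ✓ → 36453
vin=P77: ✗
vin=P87: ✓ → 77648
vin=P30: ✓ → 238142
vin=P74: ✓ → 85506
vin=P96: ✗
vin=P41: ✓ → 108289
vin=P79: ✓ → 213978
vin=P95: ✓ → 62613
vin=P88: ✓ → 93760
vin=P99: ✗
vin=P92: ✗
vin=P19: ✓ → 190099
year_avg = (36453 + 77648 + 238142 + 85506 + 108289 + 213978 + 62613 + 93760 + 190099) / 9 = 122943.1111111111
—
[year_sum: year BETWEEN 1999 AND 2022]
vin=P31: ✓ → 152886
vin=P80: ✗
vin=P77: ✓ → 146167
vin=P87: ✓ → 77648
vin=P30: ✓ → 238142
vin=P74: ✓ → 85506
vin=P96: ✓ → 57989
vin=P41: ✓ → 108289
vin=P79: ✓ → 213978
vin=P95: ✗
vin=P88: ✓ → 93760
vin=P99: ✓ → 156100
vin=P92: ✗
vin=P19: ✓ → 190099
year_sum = 152886 + 146167 + 77648 + 238142 + 85506 + 57989 + 108289 + 213978 + 93760 + 156100 + 190099 = 1520564
—
[doors_avg: doors <= 2 OR year <= 2003]
vin=P31: ✗
vin=P80: ✓ → 36453
vin=P77: ✗
vin=P87: ✗
vin=P30: ✓ → 238142
vin=P74: ✗
vin=P96: ✓ → 57989
vin=P41: ✗
vin=P79: ✗
vin=P95: ✗
vin=P88: ✓ → 93760
vin=P99: ✗
vin=P92: ✓ → 64786
vin=P19: ✓ → 190099
doors_avg = (36453 + 238142 + 57989 + 93760 + 64786 + 190099) / 6 = 113538.1666666667

year_avg=122943.1111111111, year_sum=1520564, doors_avg=113538.1666666667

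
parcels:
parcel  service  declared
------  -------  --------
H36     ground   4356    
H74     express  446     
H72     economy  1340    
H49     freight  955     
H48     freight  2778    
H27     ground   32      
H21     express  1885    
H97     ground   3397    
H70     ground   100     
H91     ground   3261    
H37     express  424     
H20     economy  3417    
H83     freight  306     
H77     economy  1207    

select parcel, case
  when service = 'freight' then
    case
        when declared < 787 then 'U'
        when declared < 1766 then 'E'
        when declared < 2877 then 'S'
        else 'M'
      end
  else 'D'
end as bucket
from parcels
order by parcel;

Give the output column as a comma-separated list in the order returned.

parcel=H20: service='economy' → outer ELSE → D
parcel=H21: service='express' → outer ELSE → D
parcel=H27: service='ground' → outer ELSE → D
parcel=H36: service='ground' → outer ELSE → D
parcel=H37: service='express' → outer ELSE → D
parcel=H48: service='freight' → inner[declared < 2877] → S
parcel=H49: service='freight' → inner[declared < 1766] → E
parcel=H70: service='ground' → outer ELSE → D
parcel=H72: service='economy' → outer ELSE → D
parcel=H74: service='express' → outer ELSE → D
parcel=H77: service='economy' → outer ELSE → D
parcel=H83: service='freight' → inner[declared < 787] → U
parcel=H91: service='ground' → outer ELSE → D
parcel=H97: service='ground' → outer ELSE → D

D, D, D, D, D, S, E, D, D, D, D, U, D, D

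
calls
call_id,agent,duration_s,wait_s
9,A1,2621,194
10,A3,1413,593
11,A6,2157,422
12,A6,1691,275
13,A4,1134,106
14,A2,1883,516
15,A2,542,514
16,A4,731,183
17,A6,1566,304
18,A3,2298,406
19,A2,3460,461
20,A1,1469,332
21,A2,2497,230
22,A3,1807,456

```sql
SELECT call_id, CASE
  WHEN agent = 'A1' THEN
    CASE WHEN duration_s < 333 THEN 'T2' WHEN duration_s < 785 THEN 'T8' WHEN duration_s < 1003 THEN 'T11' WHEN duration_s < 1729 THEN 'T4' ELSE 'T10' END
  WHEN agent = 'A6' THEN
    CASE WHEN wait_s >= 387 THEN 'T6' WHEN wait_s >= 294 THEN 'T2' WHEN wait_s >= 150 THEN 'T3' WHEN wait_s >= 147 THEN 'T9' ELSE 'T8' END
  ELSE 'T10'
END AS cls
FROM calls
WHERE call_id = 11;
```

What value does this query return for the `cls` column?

call_id = 11: agent=A6, duration_s=2157, wait_s=422.
agent='A6' → inner[wait_s >= 387] → T6

T6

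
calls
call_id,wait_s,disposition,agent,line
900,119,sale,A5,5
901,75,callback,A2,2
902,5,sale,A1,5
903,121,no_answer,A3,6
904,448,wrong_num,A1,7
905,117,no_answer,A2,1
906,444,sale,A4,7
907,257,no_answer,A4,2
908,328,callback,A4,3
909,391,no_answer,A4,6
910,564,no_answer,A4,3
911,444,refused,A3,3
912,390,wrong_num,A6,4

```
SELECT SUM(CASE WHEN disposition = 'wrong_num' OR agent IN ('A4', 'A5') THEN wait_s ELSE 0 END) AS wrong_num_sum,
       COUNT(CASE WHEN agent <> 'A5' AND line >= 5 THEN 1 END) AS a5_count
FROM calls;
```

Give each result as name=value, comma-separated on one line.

[wrong_num_sum: disposition = 'wrong_num' OR agent IN ('A4', 'A5')]
call_id=900: ✓ → 119
call_id=901: ✗
call_id=902: ✗
call_id=903: ✗
call_id=904: ✓ → 448
call_id=905: ✗
call_id=906: ✓ → 444
call_id=907: ✓ → 257
call_id=908: ✓ → 328
call_id=909: ✓ → 391
call_id=910: ✓ → 564
call_id=911: ✗
call_id=912: ✓ → 390
wrong_num_sum = 119 + 448 + 444 + 257 + 328 + 391 + 564 + 390 = 2941
—
[a5_count: agent <> 'A5' AND line >= 5]
call_id=900: ✗
call_id=901: ✗
call_id=902: ✓ → 1
call_id=903: ✓ → 1
call_id=904: ✓ → 1
call_id=905: ✗
call_id=906: ✓ → 1
call_id=907: ✗
call_id=908: ✗
call_id=909: ✓ → 1
call_id=910: ✗
call_id=911: ✗
call_id=912: ✗
a5_count = COUNT(1, 1, 1, 1, 1) = 5

wrong_num_sum=2941, a5_count=5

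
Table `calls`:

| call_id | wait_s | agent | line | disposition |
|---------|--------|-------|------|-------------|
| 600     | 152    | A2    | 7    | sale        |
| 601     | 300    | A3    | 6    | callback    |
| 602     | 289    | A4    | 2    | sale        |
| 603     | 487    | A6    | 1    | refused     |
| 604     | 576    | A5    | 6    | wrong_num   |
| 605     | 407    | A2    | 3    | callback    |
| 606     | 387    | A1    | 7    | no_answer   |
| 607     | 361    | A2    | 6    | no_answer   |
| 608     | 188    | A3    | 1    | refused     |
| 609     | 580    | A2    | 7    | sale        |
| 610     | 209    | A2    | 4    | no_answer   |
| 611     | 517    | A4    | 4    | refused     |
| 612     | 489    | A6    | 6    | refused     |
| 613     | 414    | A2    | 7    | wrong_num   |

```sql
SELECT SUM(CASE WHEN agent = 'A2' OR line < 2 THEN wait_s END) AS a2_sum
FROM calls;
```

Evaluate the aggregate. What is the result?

2798

call_id=600: ✓ → 152
call_id=601: ✗
call_id=602: ✗
call_id=603: ✓ → 487
call_id=604: ✗
call_id=605: ✓ → 407
call_id=606: ✗
call_id=607: ✓ → 361
call_id=608: ✓ → 188
call_id=609: ✓ → 580
call_id=610: ✓ → 209
call_id=611: ✗
call_id=612: ✗
call_id=613: ✓ → 414
a2_sum = 152 + 487 + 407 + 361 + 188 + 580 + 209 + 414 = 2798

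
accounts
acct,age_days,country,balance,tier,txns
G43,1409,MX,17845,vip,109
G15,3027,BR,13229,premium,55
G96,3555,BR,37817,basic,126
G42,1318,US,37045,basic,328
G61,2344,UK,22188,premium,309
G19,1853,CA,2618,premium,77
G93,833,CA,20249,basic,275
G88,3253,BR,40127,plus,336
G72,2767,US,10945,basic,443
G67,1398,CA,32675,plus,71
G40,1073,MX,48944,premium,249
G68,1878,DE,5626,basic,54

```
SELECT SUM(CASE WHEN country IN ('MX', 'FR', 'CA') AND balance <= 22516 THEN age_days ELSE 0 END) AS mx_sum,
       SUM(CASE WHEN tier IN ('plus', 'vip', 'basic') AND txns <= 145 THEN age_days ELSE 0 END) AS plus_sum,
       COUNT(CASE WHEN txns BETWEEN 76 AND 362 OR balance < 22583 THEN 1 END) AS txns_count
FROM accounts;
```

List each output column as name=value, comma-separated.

[mx_sum: country IN ('MX', 'FR', 'CA') AND balance <= 22516]
acct=G43: ✓ → 1409
acct=G15: ✗
acct=G96: ✗
acct=G42: ✗
acct=G61: ✗
acct=G19: ✓ → 1853
acct=G93: ✓ → 833
acct=G88: ✗
acct=G72: ✗
acct=G67: ✗
acct=G40: ✗
acct=G68: ✗
mx_sum = 1409 + 1853 + 833 = 4095
—
[plus_sum: tier IN ('plus', 'vip', 'basic') AND txns <= 145]
acct=G43: ✓ → 1409
acct=G15: ✗
acct=G96: ✓ → 3555
acct=G42: ✗
acct=G61: ✗
acct=G19: ✗
acct=G93: ✗
acct=G88: ✗
acct=G72: ✗
acct=G67: ✓ → 1398
acct=G40: ✗
acct=G68: ✓ → 1878
plus_sum = 1409 + 3555 + 1398 + 1878 = 8240
—
[txns_count: txns BETWEEN 76 AND 362 OR balance < 22583]
acct=G43: ✓ → 1
acct=G15: ✓ → 1
acct=G96: ✓ → 1
acct=G42: ✓ → 1
acct=G61: ✓ → 1
acct=G19: ✓ → 1
acct=G93: ✓ → 1
acct=G88: ✓ → 1
acct=G72: ✓ → 1
acct=G67: ✗
acct=G40: ✓ → 1
acct=G68: ✓ → 1
txns_count = COUNT(1, 1, 1, 1, 1, 1, 1, 1, 1, 1, 1) = 11

mx_sum=4095, plus_sum=8240, txns_count=11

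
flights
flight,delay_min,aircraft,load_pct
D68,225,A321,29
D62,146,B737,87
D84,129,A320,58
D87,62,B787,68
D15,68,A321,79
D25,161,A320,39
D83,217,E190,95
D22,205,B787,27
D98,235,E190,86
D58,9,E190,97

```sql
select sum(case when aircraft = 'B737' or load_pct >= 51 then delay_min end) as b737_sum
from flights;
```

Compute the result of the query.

866

flight=D68: ✗
flight=D62: ✓ → 146
flight=D84: ✓ → 129
flight=D87: ✓ → 62
flight=D15: ✓ → 68
flight=D25: ✗
flight=D83: ✓ → 217
flight=D22: ✗
flight=D98: ✓ → 235
flight=D58: ✓ → 9
b737_sum = 146 + 129 + 62 + 68 + 217 + 235 + 9 = 866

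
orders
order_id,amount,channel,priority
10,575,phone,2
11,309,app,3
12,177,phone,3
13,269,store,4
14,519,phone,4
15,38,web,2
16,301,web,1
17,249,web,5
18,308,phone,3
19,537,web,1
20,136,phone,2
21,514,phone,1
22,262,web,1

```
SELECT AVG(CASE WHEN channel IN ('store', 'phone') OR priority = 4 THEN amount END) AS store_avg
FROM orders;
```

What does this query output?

356.8571428571

order_id=10: ✓ → 575
order_id=11: ✗
order_id=12: ✓ → 177
order_id=13: ✓ → 269
order_id=14: ✓ → 519
order_id=15: ✗
order_id=16: ✗
order_id=17: ✗
order_id=18: ✓ → 308
order_id=19: ✗
order_id=20: ✓ → 136
order_id=21: ✓ → 514
order_id=22: ✗
store_avg = (575 + 177 + 269 + 519 + 308 + 136 + 514) / 7 = 356.8571428571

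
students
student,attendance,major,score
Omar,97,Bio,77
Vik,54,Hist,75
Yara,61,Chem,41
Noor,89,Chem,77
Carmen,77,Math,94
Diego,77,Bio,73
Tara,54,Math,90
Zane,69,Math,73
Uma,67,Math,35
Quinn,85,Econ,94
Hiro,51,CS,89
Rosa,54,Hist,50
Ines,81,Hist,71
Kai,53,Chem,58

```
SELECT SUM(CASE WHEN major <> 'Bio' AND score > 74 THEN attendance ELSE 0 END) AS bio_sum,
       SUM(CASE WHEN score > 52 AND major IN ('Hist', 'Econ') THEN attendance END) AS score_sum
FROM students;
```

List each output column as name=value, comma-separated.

[bio_sum: major <> 'Bio' AND score > 74]
student=Omar: ✗
student=Vik: ✓ → 54
student=Yara: ✗
student=Noor: ✓ → 89
student=Carmen: ✓ → 77
student=Diego: ✗
student=Tara: ✓ → 54
student=Zane: ✗
student=Uma: ✗
student=Quinn: ✓ → 85
student=Hiro: ✓ → 51
student=Rosa: ✗
student=Ines: ✗
student=Kai: ✗
bio_sum = 54 + 89 + 77 + 54 + 85 + 51 = 410
—
[score_sum: score > 52 AND major IN ('Hist', 'Econ')]
student=Omar: ✗
student=Vik: ✓ → 54
student=Yara: ✗
student=Noor: ✗
student=Carmen: ✗
student=Diego: ✗
student=Tara: ✗
student=Zane: ✗
student=Uma: ✗
student=Quinn: ✓ → 85
student=Hiro: ✗
student=Rosa: ✗
student=Ines: ✓ → 81
student=Kai: ✗
score_sum = 54 + 85 + 81 = 220

bio_sum=410, score_sum=220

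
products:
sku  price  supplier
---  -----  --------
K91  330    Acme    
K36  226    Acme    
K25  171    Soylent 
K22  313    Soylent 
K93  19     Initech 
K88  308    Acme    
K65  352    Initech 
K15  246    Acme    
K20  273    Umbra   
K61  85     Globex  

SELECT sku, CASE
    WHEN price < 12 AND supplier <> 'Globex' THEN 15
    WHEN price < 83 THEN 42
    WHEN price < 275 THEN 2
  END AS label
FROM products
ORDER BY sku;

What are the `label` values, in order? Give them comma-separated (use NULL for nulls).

sku=K15: price < 275 → 2
sku=K20: price < 275 → 2
sku=K22: (no match → NULL) → NULL
sku=K25: price < 275 → 2
sku=K36: price < 275 → 2
sku=K61: price < 275 → 2
sku=K65: (no match → NULL) → NULL
sku=K88: (no match → NULL) → NULL
sku=K91: (no match → NULL) → NULL
sku=K93: price < 83 → 42

2, 2, NULL, 2, 2, 2, NULL, NULL, NULL, 42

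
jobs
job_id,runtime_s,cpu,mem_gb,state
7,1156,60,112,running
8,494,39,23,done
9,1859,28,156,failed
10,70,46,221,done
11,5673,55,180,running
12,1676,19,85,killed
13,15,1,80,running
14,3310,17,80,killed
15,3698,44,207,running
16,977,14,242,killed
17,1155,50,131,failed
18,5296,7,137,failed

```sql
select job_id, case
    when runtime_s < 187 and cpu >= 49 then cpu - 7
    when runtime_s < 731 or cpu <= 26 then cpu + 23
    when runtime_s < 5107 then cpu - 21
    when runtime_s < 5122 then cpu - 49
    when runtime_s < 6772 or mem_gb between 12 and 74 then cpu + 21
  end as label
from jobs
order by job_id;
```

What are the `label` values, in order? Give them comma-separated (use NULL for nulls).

job_id=7: runtime_s < 5107 → 39
job_id=8: runtime_s < 731 or cpu <= 26 → 62
job_id=9: runtime_s < 5107 → 7
job_id=10: runtime_s < 731 or cpu <= 26 → 69
job_id=11: runtime_s < 6772 or mem_gb between 12 and 74 → 76
job_id=12: runtime_s < 731 or cpu <= 26 → 42
job_id=13: runtime_s < 731 or cpu <= 26 → 24
job_id=14: runtime_s < 731 or cpu <= 26 → 40
job_id=15: runtime_s < 5107 → 23
job_id=16: runtime_s < 731 or cpu <= 26 → 37
job_id=17: runtime_s < 5107 → 29
job_id=18: runtime_s < 731 or cpu <= 26 → 30

39, 62, 7, 69, 76, 42, 24, 40, 23, 37, 29, 30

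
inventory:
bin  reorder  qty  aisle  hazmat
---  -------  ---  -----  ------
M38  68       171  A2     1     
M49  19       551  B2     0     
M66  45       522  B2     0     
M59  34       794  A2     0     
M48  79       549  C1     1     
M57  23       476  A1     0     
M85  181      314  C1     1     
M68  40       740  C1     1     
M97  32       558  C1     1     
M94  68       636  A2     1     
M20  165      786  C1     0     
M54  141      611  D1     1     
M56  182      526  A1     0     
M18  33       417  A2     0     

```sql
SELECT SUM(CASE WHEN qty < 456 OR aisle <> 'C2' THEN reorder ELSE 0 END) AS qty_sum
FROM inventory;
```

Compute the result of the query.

1110

bin=M38: ✓ → 68
bin=M49: ✓ → 19
bin=M66: ✓ → 45
bin=M59: ✓ → 34
bin=M48: ✓ → 79
bin=M57: ✓ → 23
bin=M85: ✓ → 181
bin=M68: ✓ → 40
bin=M97: ✓ → 32
bin=M94: ✓ → 68
bin=M20: ✓ → 165
bin=M54: ✓ → 141
bin=M56: ✓ → 182
bin=M18: ✓ → 33
qty_sum = 68 + 19 + 45 + 34 + 79 + 23 + 181 + 40 + 32 + 68 + 165 + 141 + 182 + 33 = 1110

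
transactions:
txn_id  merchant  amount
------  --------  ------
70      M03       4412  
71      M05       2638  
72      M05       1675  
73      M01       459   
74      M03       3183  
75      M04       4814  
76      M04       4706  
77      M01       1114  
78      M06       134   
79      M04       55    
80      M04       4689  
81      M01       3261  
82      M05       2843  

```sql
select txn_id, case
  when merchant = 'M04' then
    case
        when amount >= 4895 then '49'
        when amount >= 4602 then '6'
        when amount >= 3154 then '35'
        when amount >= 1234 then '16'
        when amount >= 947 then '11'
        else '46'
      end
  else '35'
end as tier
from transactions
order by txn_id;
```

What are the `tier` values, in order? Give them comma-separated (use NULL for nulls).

35, 35, 35, 35, 35, 6, 6, 35, 35, 46, 6, 35, 35

txn_id=70: merchant='M03' → outer ELSE → 35
txn_id=71: merchant='M05' → outer ELSE → 35
txn_id=72: merchant='M05' → outer ELSE → 35
txn_id=73: merchant='M01' → outer ELSE → 35
txn_id=74: merchant='M03' → outer ELSE → 35
txn_id=75: merchant='M04' → inner[amount >= 4602] → 6
txn_id=76: merchant='M04' → inner[amount >= 4602] → 6
txn_id=77: merchant='M01' → outer ELSE → 35
txn_id=78: merchant='M06' → outer ELSE → 35
txn_id=79: merchant='M04' → inner[ELSE] → 46
txn_id=80: merchant='M04' → inner[amount >= 4602] → 6
txn_id=81: merchant='M01' → outer ELSE → 35
txn_id=82: merchant='M05' → outer ELSE → 35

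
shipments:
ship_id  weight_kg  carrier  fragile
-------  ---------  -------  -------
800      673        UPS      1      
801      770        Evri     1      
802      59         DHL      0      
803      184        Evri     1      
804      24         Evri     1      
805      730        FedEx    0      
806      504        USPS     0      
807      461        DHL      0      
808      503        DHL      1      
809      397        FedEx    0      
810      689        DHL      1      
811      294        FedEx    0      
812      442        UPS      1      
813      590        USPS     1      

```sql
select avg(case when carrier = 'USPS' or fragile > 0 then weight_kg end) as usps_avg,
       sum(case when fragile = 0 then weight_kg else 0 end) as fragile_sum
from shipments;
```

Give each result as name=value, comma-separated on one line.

[usps_avg: carrier = 'USPS' or fragile > 0]
ship_id=800: ✓ → 673
ship_id=801: ✓ → 770
ship_id=802: ✗
ship_id=803: ✓ → 184
ship_id=804: ✓ → 24
ship_id=805: ✗
ship_id=806: ✓ → 504
ship_id=807: ✗
ship_id=808: ✓ → 503
ship_id=809: ✗
ship_id=810: ✓ → 689
ship_id=811: ✗
ship_id=812: ✓ → 442
ship_id=813: ✓ → 590
usps_avg = (673 + 770 + 184 + 24 + 504 + 503 + 689 + 442 + 590) / 9 = 486.5555555556
—
[fragile_sum: fragile = 0]
ship_id=800: ✗
ship_id=801: ✗
ship_id=802: ✓ → 59
ship_id=803: ✗
ship_id=804: ✗
ship_id=805: ✓ → 730
ship_id=806: ✓ → 504
ship_id=807: ✓ → 461
ship_id=808: ✗
ship_id=809: ✓ → 397
ship_id=810: ✗
ship_id=811: ✓ → 294
ship_id=812: ✗
ship_id=813: ✗
fragile_sum = 59 + 730 + 504 + 461 + 397 + 294 = 2445

usps_avg=486.5555555556, fragile_sum=2445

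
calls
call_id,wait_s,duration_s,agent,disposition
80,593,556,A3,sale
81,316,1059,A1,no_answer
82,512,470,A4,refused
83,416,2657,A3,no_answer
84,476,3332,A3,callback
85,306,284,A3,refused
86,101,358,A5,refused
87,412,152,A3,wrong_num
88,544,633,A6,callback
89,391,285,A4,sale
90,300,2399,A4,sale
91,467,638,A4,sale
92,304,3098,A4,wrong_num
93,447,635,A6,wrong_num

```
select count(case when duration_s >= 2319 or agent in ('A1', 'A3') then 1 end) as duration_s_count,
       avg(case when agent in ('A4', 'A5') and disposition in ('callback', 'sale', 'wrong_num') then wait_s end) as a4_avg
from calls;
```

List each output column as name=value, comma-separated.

[duration_s_count: duration_s >= 2319 or agent in ('A1', 'A3')]
call_id=80: ✓ → 1
call_id=81: ✓ → 1
call_id=82: ✗
call_id=83: ✓ → 1
call_id=84: ✓ → 1
call_id=85: ✓ → 1
call_id=86: ✗
call_id=87: ✓ → 1
call_id=88: ✗
call_id=89: ✗
call_id=90: ✓ → 1
call_id=91: ✗
call_id=92: ✓ → 1
call_id=93: ✗
duration_s_count = COUNT(1, 1, 1, 1, 1, 1, 1, 1) = 8
—
[a4_avg: agent in ('A4', 'A5') and disposition in ('callback', 'sale', 'wrong_num')]
call_id=80: ✗
call_id=81: ✗
call_id=82: ✗
call_id=83: ✗
call_id=84: ✗
call_id=85: ✗
call_id=86: ✗
call_id=87: ✗
call_id=88: ✗
call_id=89: ✓ → 391
call_id=90: ✓ → 300
call_id=91: ✓ → 467
call_id=92: ✓ → 304
call_id=93: ✗
a4_avg = (391 + 300 + 467 + 304) / 4 = 365.5

duration_s_count=8, a4_avg=365.5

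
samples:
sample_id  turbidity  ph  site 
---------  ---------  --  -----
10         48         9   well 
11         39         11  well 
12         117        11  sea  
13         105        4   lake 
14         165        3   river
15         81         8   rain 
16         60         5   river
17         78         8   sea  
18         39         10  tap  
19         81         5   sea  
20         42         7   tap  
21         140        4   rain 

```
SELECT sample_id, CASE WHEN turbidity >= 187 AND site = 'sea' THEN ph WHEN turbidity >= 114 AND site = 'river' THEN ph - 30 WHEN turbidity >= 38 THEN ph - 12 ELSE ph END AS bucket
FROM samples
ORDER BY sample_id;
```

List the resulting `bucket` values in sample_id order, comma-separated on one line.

sample_id=10: turbidity >= 38 → -3
sample_id=11: turbidity >= 38 → -1
sample_id=12: turbidity >= 38 → -1
sample_id=13: turbidity >= 38 → -8
sample_id=14: turbidity >= 114 AND site = 'river' → -27
sample_id=15: turbidity >= 38 → -4
sample_id=16: turbidity >= 38 → -7
sample_id=17: turbidity >= 38 → -4
sample_id=18: turbidity >= 38 → -2
sample_id=19: turbidity >= 38 → -7
sample_id=20: turbidity >= 38 → -5
sample_id=21: turbidity >= 38 → -8

-3, -1, -1, -8, -27, -4, -7, -4, -2, -7, -5, -8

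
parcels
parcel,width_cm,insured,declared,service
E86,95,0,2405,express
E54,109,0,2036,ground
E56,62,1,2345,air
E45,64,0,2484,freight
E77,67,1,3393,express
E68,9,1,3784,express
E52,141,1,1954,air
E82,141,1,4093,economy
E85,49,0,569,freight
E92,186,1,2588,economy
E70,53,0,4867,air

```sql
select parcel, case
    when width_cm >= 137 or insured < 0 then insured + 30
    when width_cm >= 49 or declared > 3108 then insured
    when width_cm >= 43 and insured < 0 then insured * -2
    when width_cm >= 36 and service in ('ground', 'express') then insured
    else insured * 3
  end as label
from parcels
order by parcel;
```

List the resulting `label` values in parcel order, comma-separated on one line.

0, 31, 0, 1, 1, 0, 1, 31, 0, 0, 31

parcel=E45: width_cm >= 49 or declared > 3108 → 0
parcel=E52: width_cm >= 137 or insured < 0 → 31
parcel=E54: width_cm >= 49 or declared > 3108 → 0
parcel=E56: width_cm >= 49 or declared > 3108 → 1
parcel=E68: width_cm >= 49 or declared > 3108 → 1
parcel=E70: width_cm >= 49 or declared > 3108 → 0
parcel=E77: width_cm >= 49 or declared > 3108 → 1
parcel=E82: width_cm >= 137 or insured < 0 → 31
parcel=E85: width_cm >= 49 or declared > 3108 → 0
parcel=E86: width_cm >= 49 or declared > 3108 → 0
parcel=E92: width_cm >= 137 or insured < 0 → 31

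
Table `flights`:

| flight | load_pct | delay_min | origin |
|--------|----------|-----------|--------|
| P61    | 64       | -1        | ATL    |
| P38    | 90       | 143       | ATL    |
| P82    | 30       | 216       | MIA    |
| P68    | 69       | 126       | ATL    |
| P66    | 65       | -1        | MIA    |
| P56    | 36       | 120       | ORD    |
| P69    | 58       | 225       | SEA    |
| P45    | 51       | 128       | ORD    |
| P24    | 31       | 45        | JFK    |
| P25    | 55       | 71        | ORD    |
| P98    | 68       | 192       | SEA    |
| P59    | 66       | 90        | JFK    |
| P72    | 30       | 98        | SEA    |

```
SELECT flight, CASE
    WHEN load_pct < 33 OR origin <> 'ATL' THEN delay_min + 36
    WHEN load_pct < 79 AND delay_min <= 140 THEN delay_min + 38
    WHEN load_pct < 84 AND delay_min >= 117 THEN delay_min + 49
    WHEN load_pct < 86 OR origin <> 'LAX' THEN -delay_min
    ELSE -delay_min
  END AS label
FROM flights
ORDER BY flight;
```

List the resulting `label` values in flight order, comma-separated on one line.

81, 107, -143, 164, 156, 126, 37, 35, 164, 261, 134, 252, 228

flight=P24: load_pct < 33 OR origin <> 'ATL' → 81
flight=P25: load_pct < 33 OR origin <> 'ATL' → 107
flight=P38: load_pct < 86 OR origin <> 'LAX' → -143
flight=P45: load_pct < 33 OR origin <> 'ATL' → 164
flight=P56: load_pct < 33 OR origin <> 'ATL' → 156
flight=P59: load_pct < 33 OR origin <> 'ATL' → 126
flight=P61: load_pct < 79 AND delay_min <= 140 → 37
flight=P66: load_pct < 33 OR origin <> 'ATL' → 35
flight=P68: load_pct < 79 AND delay_min <= 140 → 164
flight=P69: load_pct < 33 OR origin <> 'ATL' → 261
flight=P72: load_pct < 33 OR origin <> 'ATL' → 134
flight=P82: load_pct < 33 OR origin <> 'ATL' → 252
flight=P98: load_pct < 33 OR origin <> 'ATL' → 228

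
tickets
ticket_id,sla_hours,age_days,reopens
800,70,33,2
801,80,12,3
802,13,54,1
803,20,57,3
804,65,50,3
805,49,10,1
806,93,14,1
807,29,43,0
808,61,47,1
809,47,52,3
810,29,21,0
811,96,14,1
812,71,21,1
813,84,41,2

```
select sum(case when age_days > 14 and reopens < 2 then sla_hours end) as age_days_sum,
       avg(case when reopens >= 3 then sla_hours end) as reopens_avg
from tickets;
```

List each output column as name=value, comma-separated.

[age_days_sum: age_days > 14 and reopens < 2]
ticket_id=800: ✗
ticket_id=801: ✗
ticket_id=802: ✓ → 13
ticket_id=803: ✗
ticket_id=804: ✗
ticket_id=805: ✗
ticket_id=806: ✗
ticket_id=807: ✓ → 29
ticket_id=808: ✓ → 61
ticket_id=809: ✗
ticket_id=810: ✓ → 29
ticket_id=811: ✗
ticket_id=812: ✓ → 71
ticket_id=813: ✗
age_days_sum = 13 + 29 + 61 + 29 + 71 = 203
—
[reopens_avg: reopens >= 3]
ticket_id=800: ✗
ticket_id=801: ✓ → 80
ticket_id=802: ✗
ticket_id=803: ✓ → 20
ticket_id=804: ✓ → 65
ticket_id=805: ✗
ticket_id=806: ✗
ticket_id=807: ✗
ticket_id=808: ✗
ticket_id=809: ✓ → 47
ticket_id=810: ✗
ticket_id=811: ✗
ticket_id=812: ✗
ticket_id=813: ✗
reopens_avg = (80 + 20 + 65 + 47) / 4 = 53

age_days_sum=203, reopens_avg=53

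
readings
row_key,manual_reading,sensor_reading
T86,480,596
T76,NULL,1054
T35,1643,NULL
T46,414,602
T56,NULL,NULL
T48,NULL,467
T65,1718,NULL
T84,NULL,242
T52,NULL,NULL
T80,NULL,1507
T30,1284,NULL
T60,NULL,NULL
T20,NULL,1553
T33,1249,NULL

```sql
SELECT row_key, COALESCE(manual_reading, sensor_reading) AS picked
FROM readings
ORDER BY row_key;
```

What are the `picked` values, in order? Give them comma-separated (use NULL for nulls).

row_key=T20: manual_reading=NULL, sensor_reading=1553 → 1553
row_key=T30: manual_reading=1284 → 1284
row_key=T33: manual_reading=1249 → 1249
row_key=T35: manual_reading=1643 → 1643
row_key=T46: manual_reading=414 → 414
row_key=T48: manual_reading=NULL, sensor_reading=467 → 467
row_key=T52: manual_reading=NULL, sensor_reading=NULL (all NULL) → NULL
row_key=T56: manual_reading=NULL, sensor_reading=NULL (all NULL) → NULL
row_key=T60: manual_reading=NULL, sensor_reading=NULL (all NULL) → NULL
row_key=T65: manual_reading=1718 → 1718
row_key=T76: manual_reading=NULL, sensor_reading=1054 → 1054
row_key=T80: manual_reading=NULL, sensor_reading=1507 → 1507
row_key=T84: manual_reading=NULL, sensor_reading=242 → 242
row_key=T86: manual_reading=480 → 480

1553, 1284, 1249, 1643, 414, 467, NULL, NULL, NULL, 1718, 1054, 1507, 242, 480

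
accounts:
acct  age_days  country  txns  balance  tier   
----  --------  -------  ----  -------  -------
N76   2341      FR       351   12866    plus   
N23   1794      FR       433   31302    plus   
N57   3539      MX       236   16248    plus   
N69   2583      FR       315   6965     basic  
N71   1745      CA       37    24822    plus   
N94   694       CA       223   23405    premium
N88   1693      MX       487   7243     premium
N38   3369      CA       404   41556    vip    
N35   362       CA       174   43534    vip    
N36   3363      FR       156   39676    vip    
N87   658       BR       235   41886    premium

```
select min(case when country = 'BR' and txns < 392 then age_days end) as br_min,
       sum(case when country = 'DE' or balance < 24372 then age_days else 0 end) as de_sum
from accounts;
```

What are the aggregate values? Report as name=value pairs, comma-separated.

[br_min: country = 'BR' and txns < 392]
acct=N76: ✗
acct=N23: ✗
acct=N57: ✗
acct=N69: ✗
acct=N71: ✗
acct=N94: ✗
acct=N88: ✗
acct=N38: ✗
acct=N35: ✗
acct=N36: ✗
acct=N87: ✓ → 658
br_min = MIN(658) = 658
—
[de_sum: country = 'DE' or balance < 24372]
acct=N76: ✓ → 2341
acct=N23: ✗
acct=N57: ✓ → 3539
acct=N69: ✓ → 2583
acct=N71: ✗
acct=N94: ✓ → 694
acct=N88: ✓ → 1693
acct=N38: ✗
acct=N35: ✗
acct=N36: ✗
acct=N87: ✗
de_sum = 2341 + 3539 + 2583 + 694 + 1693 = 10850

br_min=658, de_sum=10850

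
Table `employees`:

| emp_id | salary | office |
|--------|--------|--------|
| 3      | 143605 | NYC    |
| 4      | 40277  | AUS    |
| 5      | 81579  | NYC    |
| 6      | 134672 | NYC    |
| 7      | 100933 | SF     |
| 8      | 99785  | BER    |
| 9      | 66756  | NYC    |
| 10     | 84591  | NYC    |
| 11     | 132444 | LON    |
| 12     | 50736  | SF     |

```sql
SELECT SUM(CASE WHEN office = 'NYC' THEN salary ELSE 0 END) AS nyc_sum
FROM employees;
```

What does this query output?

emp_id=3: ✓ → 143605
emp_id=4: ✗
emp_id=5: ✓ → 81579
emp_id=6: ✓ → 134672
emp_id=7: ✗
emp_id=8: ✗
emp_id=9: ✓ → 66756
emp_id=10: ✓ → 84591
emp_id=11: ✗
emp_id=12: ✗
nyc_sum = 143605 + 81579 + 134672 + 66756 + 84591 = 511203

511203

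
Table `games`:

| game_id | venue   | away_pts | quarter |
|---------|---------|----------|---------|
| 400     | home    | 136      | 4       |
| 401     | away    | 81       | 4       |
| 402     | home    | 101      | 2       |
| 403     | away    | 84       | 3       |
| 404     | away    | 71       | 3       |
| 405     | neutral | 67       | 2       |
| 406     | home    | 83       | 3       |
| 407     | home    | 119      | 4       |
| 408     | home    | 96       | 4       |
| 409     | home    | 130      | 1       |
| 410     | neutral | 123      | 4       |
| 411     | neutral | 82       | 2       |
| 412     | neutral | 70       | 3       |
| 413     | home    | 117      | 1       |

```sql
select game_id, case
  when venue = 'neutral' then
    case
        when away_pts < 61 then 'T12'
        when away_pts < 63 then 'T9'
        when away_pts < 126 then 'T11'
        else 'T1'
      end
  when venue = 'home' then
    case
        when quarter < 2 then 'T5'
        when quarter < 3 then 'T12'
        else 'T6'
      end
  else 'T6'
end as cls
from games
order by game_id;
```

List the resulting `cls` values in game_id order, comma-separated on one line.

T6, T6, T12, T6, T6, T11, T6, T6, T6, T5, T11, T11, T11, T5

game_id=400: venue='home' → inner[ELSE] → T6
game_id=401: venue='away' → outer ELSE → T6
game_id=402: venue='home' → inner[quarter < 3] → T12
game_id=403: venue='away' → outer ELSE → T6
game_id=404: venue='away' → outer ELSE → T6
game_id=405: venue='neutral' → inner[away_pts < 126] → T11
game_id=406: venue='home' → inner[ELSE] → T6
game_id=407: venue='home' → inner[ELSE] → T6
game_id=408: venue='home' → inner[ELSE] → T6
game_id=409: venue='home' → inner[quarter < 2] → T5
game_id=410: venue='neutral' → inner[away_pts < 126] → T11
game_id=411: venue='neutral' → inner[away_pts < 126] → T11
game_id=412: venue='neutral' → inner[away_pts < 126] → T11
game_id=413: venue='home' → inner[quarter < 2] → T5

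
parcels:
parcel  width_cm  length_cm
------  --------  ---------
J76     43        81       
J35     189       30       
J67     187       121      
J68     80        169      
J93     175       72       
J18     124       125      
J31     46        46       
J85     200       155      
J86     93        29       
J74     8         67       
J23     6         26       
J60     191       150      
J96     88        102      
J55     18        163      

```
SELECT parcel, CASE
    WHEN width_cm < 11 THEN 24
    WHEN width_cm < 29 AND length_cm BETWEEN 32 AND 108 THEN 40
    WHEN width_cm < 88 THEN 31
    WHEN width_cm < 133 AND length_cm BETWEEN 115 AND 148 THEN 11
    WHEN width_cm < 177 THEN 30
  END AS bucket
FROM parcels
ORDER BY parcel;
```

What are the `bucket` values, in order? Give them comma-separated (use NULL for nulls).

parcel=J18: width_cm < 133 AND length_cm BETWEEN 115 AND 148 → 11
parcel=J23: width_cm < 11 → 24
parcel=J31: width_cm < 88 → 31
parcel=J35: (no match → NULL) → NULL
parcel=J55: width_cm < 88 → 31
parcel=J60: (no match → NULL) → NULL
parcel=J67: (no match → NULL) → NULL
parcel=J68: width_cm < 88 → 31
parcel=J74: width_cm < 11 → 24
parcel=J76: width_cm < 88 → 31
parcel=J85: (no match → NULL) → NULL
parcel=J86: width_cm < 177 → 30
parcel=J93: width_cm < 177 → 30
parcel=J96: width_cm < 177 → 30

11, 24, 31, NULL, 31, NULL, NULL, 31, 24, 31, NULL, 30, 30, 30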